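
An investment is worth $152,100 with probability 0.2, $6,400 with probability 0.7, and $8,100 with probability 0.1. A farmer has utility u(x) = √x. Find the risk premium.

$15,261

E[u] = 0.2·√152100 + 0.7·√6400 + 0.1·√8100 = 0.2·390 + 0.7·80 + 0.1·90 = 143
CE = (143)² = 20449
Risk premium = EV − CE = 35710 − 20449 = 15261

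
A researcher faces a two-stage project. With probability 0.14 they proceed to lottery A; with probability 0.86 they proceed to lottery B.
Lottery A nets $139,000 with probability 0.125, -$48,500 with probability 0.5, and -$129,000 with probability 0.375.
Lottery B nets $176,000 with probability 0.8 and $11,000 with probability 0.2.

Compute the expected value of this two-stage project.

EV(A) = 0.125 × 139000 + 0.5 × (-48500) + 0.375 × (-129000) = 17375 − 24250 − 48375 = -55250
EV(B) = 0.8 × 176000 + 0.2 × 11000 = 140800 + 2200 = 143000
Overall = 0.14 × (-55250) + 0.86 × 143000 = -7735 + 122980 = 115245

$115,245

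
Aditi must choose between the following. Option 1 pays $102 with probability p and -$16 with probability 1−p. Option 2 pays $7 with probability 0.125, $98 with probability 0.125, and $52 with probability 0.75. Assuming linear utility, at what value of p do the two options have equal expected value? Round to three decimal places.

p = 0.577

EV(Option 2) = 0.125 × 7 + 0.125 × 98 + 0.75 × 52 = 0.875 + 12.25 + 39 = 52.125
p·102 + (1−p)·(-16) = 52.125
118p − 16 = 52.125
p = (52.125 + 16) / 118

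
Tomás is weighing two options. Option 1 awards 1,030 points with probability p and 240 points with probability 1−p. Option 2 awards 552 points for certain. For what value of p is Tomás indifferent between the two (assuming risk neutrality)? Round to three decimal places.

p = 0.395

p·1030 + (1−p)·240 = 552
790p + 240 = 552
p = (552 − 240) / 790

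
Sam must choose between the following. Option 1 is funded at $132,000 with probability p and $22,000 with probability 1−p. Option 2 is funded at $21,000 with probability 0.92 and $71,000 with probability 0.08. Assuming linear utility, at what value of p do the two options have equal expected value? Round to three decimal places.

p = 0.027

EV(Option 2) = 0.92 × 21000 + 0.08 × 71000 = 19320 + 5680 = 25000
p·132000 + (1−p)·22000 = 25000
110000p + 22000 = 25000
p = (25000 − 22000) / 110000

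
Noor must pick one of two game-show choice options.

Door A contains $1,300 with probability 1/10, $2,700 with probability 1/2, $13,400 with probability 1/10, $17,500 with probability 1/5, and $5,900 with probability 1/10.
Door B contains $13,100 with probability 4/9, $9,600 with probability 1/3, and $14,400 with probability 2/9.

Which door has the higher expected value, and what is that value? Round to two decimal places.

Door B ($12,222.22)

Door A = 1/10 × 1300 + 1/2 × 2700 + 1/10 × 13400 + 1/5 × 17500 + 1/10 × 5900 = 130 + 1350 + 1340 + 3500 + 590 = 6910
Door B = 4/9 × 13100 + 1/3 × 9600 + 2/9 × 14400 = 5822.2222 + 3200 + 3200 = 12222.2222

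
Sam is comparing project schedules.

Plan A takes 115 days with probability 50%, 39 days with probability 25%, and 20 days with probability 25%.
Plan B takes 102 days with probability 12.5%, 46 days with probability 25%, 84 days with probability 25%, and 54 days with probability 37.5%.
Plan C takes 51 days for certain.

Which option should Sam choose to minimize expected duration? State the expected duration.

Plan C (51 days)

Plan A = 0.5 × 115 + 0.25 × 39 + 0.25 × 20 = 57.5 + 9.75 + 5 = 72.25
Plan B = 0.125 × 102 + 0.25 × 46 + 0.25 × 84 + 0.375 × 54 = 12.75 + 11.5 + 21 + 20.25 = 65.5
Plan C: 51 (certain)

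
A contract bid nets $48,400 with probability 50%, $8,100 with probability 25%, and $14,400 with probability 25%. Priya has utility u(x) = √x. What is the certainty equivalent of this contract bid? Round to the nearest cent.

$26,406.25

E[u] = 0.5·√48400 + 0.25·√8100 + 0.25·√14400 = 0.5·220 + 0.25·90 + 0.25·120 = 162.5
CE = (162.5)² = 26406.25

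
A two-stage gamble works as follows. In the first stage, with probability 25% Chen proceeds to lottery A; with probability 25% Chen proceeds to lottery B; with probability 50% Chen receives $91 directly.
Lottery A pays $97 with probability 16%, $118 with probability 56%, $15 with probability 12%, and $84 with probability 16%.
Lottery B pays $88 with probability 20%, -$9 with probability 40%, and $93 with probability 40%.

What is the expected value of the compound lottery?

$82.51

EV(A) = 0.16 × 97 + 0.56 × 118 + 0.12 × 15 + 0.16 × 84 = 15.52 + 66.08 + 1.8 + 13.44 = 96.84
EV(B) = 0.2 × 88 + 0.4 × (-9) + 0.4 × 93 = 17.6 − 3.6 + 37.2 = 51.2
Branch C: 91 (certain)
Overall = 0.25 × 96.84 + 0.25 × 51.2 + 0.5 × 91 = 24.21 + 12.8 + 45.5 = 82.51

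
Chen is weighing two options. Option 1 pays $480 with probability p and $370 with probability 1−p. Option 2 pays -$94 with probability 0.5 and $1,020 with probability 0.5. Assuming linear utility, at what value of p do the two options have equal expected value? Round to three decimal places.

EV(Option 2) = 0.5 × (-94) + 0.5 × 1020 = -47 + 510 = 463
p·480 + (1−p)·370 = 463
110p + 370 = 463
p = (463 − 370) / 110

p = 0.845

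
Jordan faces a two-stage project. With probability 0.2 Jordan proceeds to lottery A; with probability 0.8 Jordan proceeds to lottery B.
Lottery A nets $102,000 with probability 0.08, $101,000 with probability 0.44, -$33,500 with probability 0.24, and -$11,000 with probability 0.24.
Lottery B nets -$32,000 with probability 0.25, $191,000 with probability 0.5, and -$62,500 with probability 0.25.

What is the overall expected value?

EV(A) = 0.08 × 102000 + 0.44 × 101000 + 0.24 × (-33500) + 0.24 × (-11000) = 8160 + 44440 − 8040 − 2640 = 41920
EV(B) = 0.25 × (-32000) + 0.5 × 191000 + 0.25 × (-62500) = -8000 + 95500 − 15625 = 71875
Overall = 0.2 × 41920 + 0.8 × 71875 = 8384 + 57500 = 65884

$65,884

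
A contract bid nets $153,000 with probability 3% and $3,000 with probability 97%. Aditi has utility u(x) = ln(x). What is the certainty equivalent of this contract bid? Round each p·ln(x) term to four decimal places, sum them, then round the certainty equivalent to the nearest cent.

$3,375.50

E[u] = 0.03·ln(153000) + 0.97·ln(3000) = 0.3581 + 7.7662 = 8.1243
CE = e^8.1243 ≈ 3375.50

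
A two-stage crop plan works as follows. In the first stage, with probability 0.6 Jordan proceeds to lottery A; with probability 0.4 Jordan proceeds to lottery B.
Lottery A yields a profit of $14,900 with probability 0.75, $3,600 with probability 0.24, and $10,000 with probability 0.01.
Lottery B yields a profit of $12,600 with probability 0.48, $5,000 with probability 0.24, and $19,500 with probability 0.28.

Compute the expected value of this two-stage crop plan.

EV(A) = 0.75 × 14900 + 0.24 × 3600 + 0.01 × 10000 = 11175 + 864 + 100 = 12139
EV(B) = 0.48 × 12600 + 0.24 × 5000 + 0.28 × 19500 = 6048 + 1200 + 5460 = 12708
Overall = 0.6 × 12139 + 0.4 × 12708 = 7283.4 + 5083.2 = 12366.6

$12,366.60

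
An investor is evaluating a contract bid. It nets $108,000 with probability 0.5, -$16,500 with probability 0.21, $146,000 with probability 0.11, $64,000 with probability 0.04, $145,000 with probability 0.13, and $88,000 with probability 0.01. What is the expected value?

EV = 0.5 × 108000 + 0.21 × (-16500) + 0.11 × 146000 + 0.04 × 64000 + 0.13 × 145000 + 0.01 × 88000 = 54000 − 3465 + 16060 + 2560 + 18850 + 880 = 88885

$88,885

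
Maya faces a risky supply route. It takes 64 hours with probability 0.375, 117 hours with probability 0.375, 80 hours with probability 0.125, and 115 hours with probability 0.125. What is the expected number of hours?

EV = 0.375 × 64 + 0.375 × 117 + 0.125 × 80 + 0.125 × 115 = 24 + 43.875 + 10 + 14.375 = 92.25

92.25 hours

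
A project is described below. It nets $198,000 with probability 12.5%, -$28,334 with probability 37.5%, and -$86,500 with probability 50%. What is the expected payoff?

-$29,125.25

EV = 0.125 × 198000 + 0.375 × (-28334) + 0.5 × (-86500) = 24750 − 10625.25 − 43250 = -29125.25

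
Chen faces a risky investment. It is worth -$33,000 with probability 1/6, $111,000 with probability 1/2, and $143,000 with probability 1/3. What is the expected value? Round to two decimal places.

$97,666.67

EV = 1/6 × (-33000) + 1/2 × 111000 + 1/3 × 143000 = -5500 + 55500 + 47666.6667 = 97666.6667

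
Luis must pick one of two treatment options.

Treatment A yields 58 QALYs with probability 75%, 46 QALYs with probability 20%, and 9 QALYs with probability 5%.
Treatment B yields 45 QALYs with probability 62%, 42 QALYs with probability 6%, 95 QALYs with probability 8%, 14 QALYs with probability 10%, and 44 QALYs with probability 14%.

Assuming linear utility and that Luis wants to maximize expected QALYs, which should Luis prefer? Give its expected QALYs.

Treatment A = 0.75 × 58 + 0.2 × 46 + 0.05 × 9 = 43.5 + 9.2 + 0.45 = 53.15
Treatment B = 0.62 × 45 + 0.06 × 42 + 0.08 × 95 + 0.1 × 14 + 0.14 × 44 = 27.9 + 2.52 + 7.6 + 1.4 + 6.16 = 45.58

Treatment A (53.15 QALYs)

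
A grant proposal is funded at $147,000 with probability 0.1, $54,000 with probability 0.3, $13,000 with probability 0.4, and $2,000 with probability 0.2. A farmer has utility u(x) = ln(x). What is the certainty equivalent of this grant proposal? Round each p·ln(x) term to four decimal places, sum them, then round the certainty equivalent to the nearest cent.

E[u] = 0.1·ln(147000) + 0.3·ln(54000) + 0.4·ln(13000) + 0.2·ln(2000) = 1.1898 + 3.2690 + 3.7891 + 1.5202 = 9.7681
CE = e^9.7681 ≈ 17467.55

$17,467.55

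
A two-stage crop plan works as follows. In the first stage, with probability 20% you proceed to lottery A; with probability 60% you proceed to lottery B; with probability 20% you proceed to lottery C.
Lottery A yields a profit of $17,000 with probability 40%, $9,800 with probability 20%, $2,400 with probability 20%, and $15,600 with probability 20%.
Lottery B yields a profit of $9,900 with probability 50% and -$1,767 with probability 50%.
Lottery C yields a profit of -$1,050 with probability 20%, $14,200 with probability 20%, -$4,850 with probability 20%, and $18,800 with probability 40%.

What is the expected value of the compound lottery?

EV(A) = 0.4 × 17000 + 0.2 × 9800 + 0.2 × 2400 + 0.2 × 15600 = 6800 + 1960 + 480 + 3120 = 12360
EV(B) = 0.5 × 9900 + 0.5 × (-1767) = 4950 − 883.5 = 4066.5
EV(C) = 0.2 × (-1050) + 0.2 × 14200 + 0.2 × (-4850) + 0.4 × 18800 = -210 + 2840 − 970 + 7520 = 9180
Overall = 0.2 × 12360 + 0.6 × 4066.5 + 0.2 × 9180 = 2472 + 2439.9 + 1836 = 6747.9

$6,747.90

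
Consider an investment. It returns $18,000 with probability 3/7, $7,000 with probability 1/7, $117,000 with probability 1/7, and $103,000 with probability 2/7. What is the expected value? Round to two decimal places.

$54,857.14

EV = 3/7 × 18000 + 1/7 × 7000 + 1/7 × 117000 + 2/7 × 103000 = 7714.2857 + 1000 + 16714.2857 + 29428.5714 = 54857.1429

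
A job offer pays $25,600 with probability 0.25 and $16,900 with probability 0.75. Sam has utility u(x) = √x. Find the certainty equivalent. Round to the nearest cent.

$18,906.25

E[u] = 0.25·√25600 + 0.75·√16900 = 0.25·160 + 0.75·130 = 137.5
CE = (137.5)² = 18906.25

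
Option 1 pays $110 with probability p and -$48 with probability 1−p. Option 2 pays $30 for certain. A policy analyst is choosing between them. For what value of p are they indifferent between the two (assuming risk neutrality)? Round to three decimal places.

p = 0.494

p·110 + (1−p)·(-48) = 30
158p − 48 = 30
p = (30 + 48) / 158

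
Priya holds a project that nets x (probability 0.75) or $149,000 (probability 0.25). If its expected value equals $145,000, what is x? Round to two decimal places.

x = $143,666.67

0.75·x + 0.25·149000 = 145000
0.75·x = 145000 − 37250 = 107750
x = 107750 / 0.75 = 143666.6667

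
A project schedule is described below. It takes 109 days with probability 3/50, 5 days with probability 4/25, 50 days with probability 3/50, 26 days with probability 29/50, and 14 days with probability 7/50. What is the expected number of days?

EV = 3/50 × 109 + 4/25 × 5 + 3/50 × 50 + 29/50 × 26 + 7/50 × 14 = 6.54 + 0.8 + 3 + 15.08 + 1.96 = 27.38

27.38 days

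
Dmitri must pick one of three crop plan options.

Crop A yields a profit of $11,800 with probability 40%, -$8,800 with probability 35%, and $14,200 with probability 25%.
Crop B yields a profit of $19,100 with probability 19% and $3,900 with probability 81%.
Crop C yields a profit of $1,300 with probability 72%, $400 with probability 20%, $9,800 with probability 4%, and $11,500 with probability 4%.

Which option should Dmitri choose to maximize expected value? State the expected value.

Crop A = 0.4 × 11800 + 0.35 × (-8800) + 0.25 × 14200 = 4720 − 3080 + 3550 = 5190
Crop B = 0.19 × 19100 + 0.81 × 3900 = 3629 + 3159 = 6788
Crop C = 0.72 × 1300 + 0.2 × 400 + 0.04 × 9800 + 0.04 × 11500 = 936 + 80 + 392 + 460 = 1868

Crop B ($6,788)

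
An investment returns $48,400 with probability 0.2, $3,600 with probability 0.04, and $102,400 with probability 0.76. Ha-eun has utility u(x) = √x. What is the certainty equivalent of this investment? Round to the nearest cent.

$83,868.16

E[u] = 0.2·√48400 + 0.04·√3600 + 0.76·√102400 = 0.2·220 + 0.04·60 + 0.76·320 = 289.6
CE = (289.6)² = 83868.16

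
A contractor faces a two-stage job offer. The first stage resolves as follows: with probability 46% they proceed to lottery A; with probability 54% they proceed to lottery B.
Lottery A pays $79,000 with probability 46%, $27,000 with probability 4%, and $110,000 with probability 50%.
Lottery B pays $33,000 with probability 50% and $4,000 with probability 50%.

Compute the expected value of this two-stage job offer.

$52,503.20

EV(A) = 0.46 × 79000 + 0.04 × 27000 + 0.5 × 110000 = 36340 + 1080 + 55000 = 92420
EV(B) = 0.5 × 33000 + 0.5 × 4000 = 16500 + 2000 = 18500
Overall = 0.46 × 92420 + 0.54 × 18500 = 42513.2 + 9990 = 52503.2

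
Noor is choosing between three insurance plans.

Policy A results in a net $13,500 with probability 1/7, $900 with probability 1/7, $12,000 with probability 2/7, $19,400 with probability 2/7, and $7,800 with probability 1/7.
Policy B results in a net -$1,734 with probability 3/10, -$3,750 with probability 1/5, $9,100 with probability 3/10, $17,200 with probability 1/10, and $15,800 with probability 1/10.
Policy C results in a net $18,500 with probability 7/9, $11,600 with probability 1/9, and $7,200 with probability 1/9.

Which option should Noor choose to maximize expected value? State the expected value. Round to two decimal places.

Policy A = 1/7 × 13500 + 1/7 × 900 + 2/7 × 12000 + 2/7 × 19400 + 1/7 × 7800 = 1928.5714 + 128.5714 + 3428.5714 + 5542.8571 + 1114.2857 = 12142.8571
Policy B = 3/10 × (-1734) + 1/5 × (-3750) + 3/10 × 9100 + 1/10 × 17200 + 1/10 × 15800 = -520.2 − 750 + 2730 + 1720 + 1580 = 4759.8
Policy C = 7/9 × 18500 + 1/9 × 11600 + 1/9 × 7200 = 14388.8889 + 1288.8889 + 800 = 16477.7778

Policy C ($16,477.78)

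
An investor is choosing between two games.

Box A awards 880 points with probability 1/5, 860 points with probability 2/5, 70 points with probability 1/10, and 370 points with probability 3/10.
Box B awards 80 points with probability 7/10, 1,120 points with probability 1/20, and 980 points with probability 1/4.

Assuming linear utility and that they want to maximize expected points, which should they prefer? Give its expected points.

Box A = 1/5 × 880 + 2/5 × 860 + 1/10 × 70 + 3/10 × 370 = 176 + 344 + 7 + 111 = 638
Box B = 7/10 × 80 + 1/20 × 1120 + 1/4 × 980 = 56 + 56 + 245 = 357

Box A (638 points)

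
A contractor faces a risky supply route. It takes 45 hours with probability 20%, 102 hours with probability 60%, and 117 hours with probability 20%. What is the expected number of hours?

EV = 0.2 × 45 + 0.6 × 102 + 0.2 × 117 = 9 + 61.2 + 23.4 = 93.6

93.6 hours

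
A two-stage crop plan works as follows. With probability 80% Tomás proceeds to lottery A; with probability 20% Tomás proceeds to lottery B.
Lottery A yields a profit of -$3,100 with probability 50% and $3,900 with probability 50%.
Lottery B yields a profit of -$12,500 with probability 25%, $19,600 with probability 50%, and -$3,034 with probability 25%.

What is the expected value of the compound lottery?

EV(A) = 0.5 × (-3100) + 0.5 × 3900 = -1550 + 1950 = 400
EV(B) = 0.25 × (-12500) + 0.5 × 19600 + 0.25 × (-3034) = -3125 + 9800 − 758.5 = 5916.5
Overall = 0.8 × 400 + 0.2 × 5916.5 = 320 + 1183.3 = 1503.3

$1,503.30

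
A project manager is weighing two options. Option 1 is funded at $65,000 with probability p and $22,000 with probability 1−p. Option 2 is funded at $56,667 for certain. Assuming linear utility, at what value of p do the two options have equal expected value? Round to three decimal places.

p = 0.806

p·65000 + (1−p)·22000 = 56667
43000p + 22000 = 56667
p = (56667 − 22000) / 43000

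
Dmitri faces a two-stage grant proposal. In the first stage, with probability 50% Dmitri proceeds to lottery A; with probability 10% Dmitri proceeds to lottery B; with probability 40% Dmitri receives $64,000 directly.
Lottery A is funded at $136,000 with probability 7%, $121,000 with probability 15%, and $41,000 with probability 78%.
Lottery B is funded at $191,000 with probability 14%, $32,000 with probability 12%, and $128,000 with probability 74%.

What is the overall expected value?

EV(A) = 0.07 × 136000 + 0.15 × 121000 + 0.78 × 41000 = 9520 + 18150 + 31980 = 59650
EV(B) = 0.14 × 191000 + 0.12 × 32000 + 0.74 × 128000 = 26740 + 3840 + 94720 = 125300
Branch C: 64000 (certain)
Overall = 0.5 × 59650 + 0.1 × 125300 + 0.4 × 64000 = 29825 + 12530 + 25600 = 67955

$67,955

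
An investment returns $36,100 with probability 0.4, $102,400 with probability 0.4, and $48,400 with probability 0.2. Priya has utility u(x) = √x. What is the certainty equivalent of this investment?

E[u] = 0.4·√36100 + 0.4·√102400 + 0.2·√48400 = 0.4·190 + 0.4·320 + 0.2·220 = 248
CE = (248)² = 61504

$61,504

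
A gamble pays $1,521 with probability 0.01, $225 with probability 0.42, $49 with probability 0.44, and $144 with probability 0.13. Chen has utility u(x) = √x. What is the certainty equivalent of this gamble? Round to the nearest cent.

E[u] = 0.01·√1521 + 0.42·√225 + 0.44·√49 + 0.13·√144 = 0.01·39 + 0.42·15 + 0.44·7 + 0.13·12 = 11.33
CE = (11.33)² = 128.3689

$128.37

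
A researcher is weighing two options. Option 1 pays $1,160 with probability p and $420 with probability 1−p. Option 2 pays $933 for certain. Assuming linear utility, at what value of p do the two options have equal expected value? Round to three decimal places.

p·1160 + (1−p)·420 = 933
740p + 420 = 933
p = (933 − 420) / 740

p = 0.693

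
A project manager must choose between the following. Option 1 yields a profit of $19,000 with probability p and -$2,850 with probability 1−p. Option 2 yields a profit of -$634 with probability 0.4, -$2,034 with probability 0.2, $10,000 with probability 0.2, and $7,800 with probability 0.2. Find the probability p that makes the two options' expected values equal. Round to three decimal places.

p = 0.263

EV(Option 2) = 0.4 × (-634) + 0.2 × (-2034) + 0.2 × 10000 + 0.2 × 7800 = -253.6 − 406.8 + 2000 + 1560 = 2899.6
p·19000 + (1−p)·(-2850) = 2899.6
21850p − 2850 = 2899.6
p = (2899.6 + 2850) / 21850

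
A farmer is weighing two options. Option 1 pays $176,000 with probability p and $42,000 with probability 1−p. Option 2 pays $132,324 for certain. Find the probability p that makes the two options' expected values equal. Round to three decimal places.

p = 0.674

p·176000 + (1−p)·42000 = 132324
134000p + 42000 = 132324
p = (132324 − 42000) / 134000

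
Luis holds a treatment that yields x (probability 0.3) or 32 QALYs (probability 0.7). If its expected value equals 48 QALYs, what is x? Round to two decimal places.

x = 85.33 QALYs

0.3·x + 0.7·32 = 48
0.3·x = 48 − 22.4 = 25.6
x = 25.6 / 0.3 = 85.3333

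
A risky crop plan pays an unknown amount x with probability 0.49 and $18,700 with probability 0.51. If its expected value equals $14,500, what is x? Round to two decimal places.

x = $10,128.57

0.49·x + 0.51·18700 = 14500
0.49·x = 14500 − 9537 = 4963
x = 4963 / 0.49 = 10128.5714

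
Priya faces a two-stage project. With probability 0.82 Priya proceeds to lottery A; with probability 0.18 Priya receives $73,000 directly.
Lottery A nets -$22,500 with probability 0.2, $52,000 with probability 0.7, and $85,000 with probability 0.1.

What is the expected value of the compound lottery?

$46,268

EV(A) = 0.2 × (-22500) + 0.7 × 52000 + 0.1 × 85000 = -4500 + 36400 + 8500 = 40400
Branch B: 73000 (certain)
Overall = 0.82 × 40400 + 0.18 × 73000 = 33128 + 13140 = 46268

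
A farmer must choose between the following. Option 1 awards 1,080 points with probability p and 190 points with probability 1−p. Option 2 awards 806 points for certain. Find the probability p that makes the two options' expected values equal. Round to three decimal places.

p·1080 + (1−p)·190 = 806
890p + 190 = 806
p = (806 − 190) / 890

p = 0.692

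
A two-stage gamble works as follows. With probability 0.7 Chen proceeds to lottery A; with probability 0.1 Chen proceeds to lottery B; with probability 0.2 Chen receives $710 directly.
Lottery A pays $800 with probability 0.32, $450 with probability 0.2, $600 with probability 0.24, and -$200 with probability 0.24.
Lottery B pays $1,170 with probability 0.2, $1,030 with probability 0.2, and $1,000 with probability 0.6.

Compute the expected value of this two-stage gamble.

EV(A) = 0.32 × 800 + 0.2 × 450 + 0.24 × 600 + 0.24 × (-200) = 256 + 90 + 144 − 48 = 442
EV(B) = 0.2 × 1170 + 0.2 × 1030 + 0.6 × 1000 = 234 + 206 + 600 = 1040
Branch C: 710 (certain)
Overall = 0.7 × 442 + 0.1 × 1040 + 0.2 × 710 = 309.4 + 104 + 142 = 555.4

$555.40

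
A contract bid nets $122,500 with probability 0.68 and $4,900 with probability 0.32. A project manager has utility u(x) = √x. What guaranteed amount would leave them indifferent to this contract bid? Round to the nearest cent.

E[u] = 0.68·√122500 + 0.32·√4900 = 0.68·350 + 0.32·70 = 260.4
CE = (260.4)² = 67808.16

$67,808.16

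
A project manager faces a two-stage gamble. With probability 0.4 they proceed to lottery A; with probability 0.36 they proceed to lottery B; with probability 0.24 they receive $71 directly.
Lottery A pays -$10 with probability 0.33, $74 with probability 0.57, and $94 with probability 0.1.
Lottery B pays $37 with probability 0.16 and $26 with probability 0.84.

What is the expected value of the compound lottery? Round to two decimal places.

EV(A) = 0.33 × (-10) + 0.57 × 74 + 0.1 × 94 = -3.3 + 42.18 + 9.4 = 48.28
EV(B) = 0.16 × 37 + 0.84 × 26 = 5.92 + 21.84 = 27.76
Branch C: 71 (certain)
Overall = 0.4 × 48.28 + 0.36 × 27.76 + 0.24 × 71 = 19.312 + 9.9936 + 17.04 = 46.3456

$46.35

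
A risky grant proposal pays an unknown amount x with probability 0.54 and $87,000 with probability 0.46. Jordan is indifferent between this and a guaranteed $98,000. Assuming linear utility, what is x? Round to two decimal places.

0.54·x + 0.46·87000 = 98000
0.54·x = 98000 − 40020 = 57980
x = 57980 / 0.54 = 107370.3704

x = $107,370.37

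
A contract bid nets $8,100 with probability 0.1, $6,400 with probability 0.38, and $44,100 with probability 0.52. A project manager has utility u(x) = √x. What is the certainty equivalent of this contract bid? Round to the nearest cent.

E[u] = 0.1·√8100 + 0.38·√6400 + 0.52·√44100 = 0.1·90 + 0.38·80 + 0.52·210 = 148.6
CE = (148.6)² = 22081.96

$22,081.96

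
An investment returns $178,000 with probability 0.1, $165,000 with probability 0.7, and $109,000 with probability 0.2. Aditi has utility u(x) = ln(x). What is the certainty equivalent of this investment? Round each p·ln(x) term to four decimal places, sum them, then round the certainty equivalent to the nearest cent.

E[u] = 0.1·ln(178000) + 0.7·ln(165000) + 0.2·ln(109000) = 1.2090 + 8.4096 + 2.3198 = 11.9384
CE = e^11.9384 ≈ 153031.64

$153,031.64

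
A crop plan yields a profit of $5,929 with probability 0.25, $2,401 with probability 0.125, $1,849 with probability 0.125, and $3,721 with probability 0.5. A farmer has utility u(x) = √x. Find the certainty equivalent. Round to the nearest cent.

$3,751.56

E[u] = 0.25·√5929 + 0.125·√2401 + 0.125·√1849 + 0.5·√3721 = 0.25·77 + 0.125·49 + 0.125·43 + 0.5·61 = 61.25
CE = (61.25)² = 3751.5625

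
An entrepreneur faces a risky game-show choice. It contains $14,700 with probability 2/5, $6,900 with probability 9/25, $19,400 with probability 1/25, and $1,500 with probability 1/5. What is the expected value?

EV = 2/5 × 14700 + 9/25 × 6900 + 1/25 × 19400 + 1/5 × 1500 = 5880 + 2484 + 776 + 300 = 9440

$9,440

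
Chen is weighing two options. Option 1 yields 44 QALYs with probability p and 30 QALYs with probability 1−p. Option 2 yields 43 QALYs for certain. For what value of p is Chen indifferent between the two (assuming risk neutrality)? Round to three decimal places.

p·44 + (1−p)·30 = 43
14p + 30 = 43
p = (43 − 30) / 14

p = 0.929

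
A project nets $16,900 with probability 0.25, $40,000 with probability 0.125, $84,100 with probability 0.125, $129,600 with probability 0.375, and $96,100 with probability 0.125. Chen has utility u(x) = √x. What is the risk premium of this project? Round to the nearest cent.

E[u] = 0.25·√16900 + 0.125·√40000 + 0.125·√84100 + 0.375·√129600 + 0.125·√96100 = 0.25·130 + 0.125·200 + 0.125·290 + 0.375·360 + 0.125·310 = 267.5
CE = (267.5)² = 71556.25
Risk premium = EV − CE = 80350 − 71556.25 = 8793.75

$8,793.75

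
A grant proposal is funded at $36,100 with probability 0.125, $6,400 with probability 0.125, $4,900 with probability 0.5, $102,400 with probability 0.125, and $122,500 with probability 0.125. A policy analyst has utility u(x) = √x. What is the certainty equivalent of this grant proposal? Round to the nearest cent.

E[u] = 0.125·√36100 + 0.125·√6400 + 0.5·√4900 + 0.125·√102400 + 0.125·√122500 = 0.125·190 + 0.125·80 + 0.5·70 + 0.125·320 + 0.125·350 = 152.5
CE = (152.5)² = 23256.25

$23,256.25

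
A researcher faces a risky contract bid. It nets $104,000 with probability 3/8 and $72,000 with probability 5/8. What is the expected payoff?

EV = 3/8 × 104000 + 5/8 × 72000 = 39000 + 45000 = 84000

$84,000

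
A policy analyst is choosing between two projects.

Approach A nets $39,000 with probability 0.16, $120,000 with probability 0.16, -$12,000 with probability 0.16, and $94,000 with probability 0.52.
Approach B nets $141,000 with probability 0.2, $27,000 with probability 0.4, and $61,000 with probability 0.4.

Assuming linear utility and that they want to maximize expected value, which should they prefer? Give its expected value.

Approach A = 0.16 × 39000 + 0.16 × 120000 + 0.16 × (-12000) + 0.52 × 94000 = 6240 + 19200 − 1920 + 48880 = 72400
Approach B = 0.2 × 141000 + 0.4 × 27000 + 0.4 × 61000 = 28200 + 10800 + 24400 = 63400

Approach A ($72,400)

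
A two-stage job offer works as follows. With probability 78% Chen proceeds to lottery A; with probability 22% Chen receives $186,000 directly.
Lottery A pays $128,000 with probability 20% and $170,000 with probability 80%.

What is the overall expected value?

EV(A) = 0.2 × 128000 + 0.8 × 170000 = 25600 + 136000 = 161600
Branch B: 186000 (certain)
Overall = 0.78 × 161600 + 0.22 × 186000 = 126048 + 40920 = 166968

$166,968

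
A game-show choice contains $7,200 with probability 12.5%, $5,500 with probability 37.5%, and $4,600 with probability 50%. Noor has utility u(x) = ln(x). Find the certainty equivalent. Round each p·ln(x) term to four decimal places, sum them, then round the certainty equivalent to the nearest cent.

E[u] = 0.125·ln(7200) + 0.375·ln(5500) + 0.5·ln(4600) = 1.1102 + 3.2297 + 4.2169 = 8.5568
CE = e^8.5568 ≈ 5202.01

$5,202.01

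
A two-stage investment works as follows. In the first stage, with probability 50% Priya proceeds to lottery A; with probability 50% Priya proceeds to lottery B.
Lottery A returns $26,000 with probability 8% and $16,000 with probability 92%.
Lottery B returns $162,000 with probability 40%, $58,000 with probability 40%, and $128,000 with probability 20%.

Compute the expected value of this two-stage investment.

EV(A) = 0.08 × 26000 + 0.92 × 16000 = 2080 + 14720 = 16800
EV(B) = 0.4 × 162000 + 0.4 × 58000 + 0.2 × 128000 = 64800 + 23200 + 25600 = 113600
Overall = 0.5 × 16800 + 0.5 × 113600 = 8400 + 56800 = 65200

$65,200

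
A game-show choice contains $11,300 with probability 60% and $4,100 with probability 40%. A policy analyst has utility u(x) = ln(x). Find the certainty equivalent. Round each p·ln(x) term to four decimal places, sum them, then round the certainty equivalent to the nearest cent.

$7,532.63

E[u] = 0.6·ln(11300) + 0.4·ln(4100) = 5.5995 + 3.3275 = 8.9270
CE = e^8.9270 ≈ 7532.63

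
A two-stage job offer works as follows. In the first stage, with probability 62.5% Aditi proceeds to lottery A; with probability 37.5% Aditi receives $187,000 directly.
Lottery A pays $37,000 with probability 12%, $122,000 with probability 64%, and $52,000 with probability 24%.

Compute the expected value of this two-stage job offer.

EV(A) = 0.12 × 37000 + 0.64 × 122000 + 0.24 × 52000 = 4440 + 78080 + 12480 = 95000
Branch B: 187000 (certain)
Overall = 0.625 × 95000 + 0.375 × 187000 = 59375 + 70125 = 129500

$129,500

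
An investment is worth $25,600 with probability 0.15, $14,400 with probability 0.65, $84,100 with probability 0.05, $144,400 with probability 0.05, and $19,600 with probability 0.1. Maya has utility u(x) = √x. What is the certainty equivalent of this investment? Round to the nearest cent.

E[u] = 0.15·√25600 + 0.65·√14400 + 0.05·√84100 + 0.05·√144400 + 0.1·√19600 = 0.15·160 + 0.65·120 + 0.05·290 + 0.05·380 + 0.1·140 = 149.5
CE = (149.5)² = 22350.25

$22,350.25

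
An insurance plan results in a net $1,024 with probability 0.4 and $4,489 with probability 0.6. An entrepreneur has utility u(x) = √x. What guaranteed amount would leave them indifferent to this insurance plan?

E[u] = 0.4·√1024 + 0.6·√4489 = 0.4·32 + 0.6·67 = 53
CE = (53)² = 2809

$2,809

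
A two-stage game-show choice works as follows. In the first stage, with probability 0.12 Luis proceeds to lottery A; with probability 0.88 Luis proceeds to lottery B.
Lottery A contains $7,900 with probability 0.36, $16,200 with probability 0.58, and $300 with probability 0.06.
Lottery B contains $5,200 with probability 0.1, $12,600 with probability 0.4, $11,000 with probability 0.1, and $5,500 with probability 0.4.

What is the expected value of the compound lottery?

$9,267.76

EV(A) = 0.36 × 7900 + 0.58 × 16200 + 0.06 × 300 = 2844 + 9396 + 18 = 12258
EV(B) = 0.1 × 5200 + 0.4 × 12600 + 0.1 × 11000 + 0.4 × 5500 = 520 + 5040 + 1100 + 2200 = 8860
Overall = 0.12 × 12258 + 0.88 × 8860 = 1470.96 + 7796.8 = 9267.76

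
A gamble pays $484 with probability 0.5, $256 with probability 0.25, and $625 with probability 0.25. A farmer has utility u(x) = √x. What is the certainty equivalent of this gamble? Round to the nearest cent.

E[u] = 0.5·√484 + 0.25·√256 + 0.25·√625 = 0.5·22 + 0.25·16 + 0.25·25 = 21.25
CE = (21.25)² = 451.5625

$451.56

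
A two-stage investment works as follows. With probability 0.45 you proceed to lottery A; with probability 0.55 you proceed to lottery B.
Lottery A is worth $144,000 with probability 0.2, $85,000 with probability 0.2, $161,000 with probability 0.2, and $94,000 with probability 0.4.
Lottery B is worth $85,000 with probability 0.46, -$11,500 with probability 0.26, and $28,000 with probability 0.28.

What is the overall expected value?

$76,192.50

EV(A) = 0.2 × 144000 + 0.2 × 85000 + 0.2 × 161000 + 0.4 × 94000 = 28800 + 17000 + 32200 + 37600 = 115600
EV(B) = 0.46 × 85000 + 0.26 × (-11500) + 0.28 × 28000 = 39100 − 2990 + 7840 = 43950
Overall = 0.45 × 115600 + 0.55 × 43950 = 52020 + 24172.5 = 76192.5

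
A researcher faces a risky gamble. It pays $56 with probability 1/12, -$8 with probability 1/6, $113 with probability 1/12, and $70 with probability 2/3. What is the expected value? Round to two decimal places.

EV = 1/12 × 56 + 1/6 × (-8) + 1/12 × 113 + 2/3 × 70 = 4.6667 − 1.3333 + 9.4167 + 46.6667 = 59.4167

$59.42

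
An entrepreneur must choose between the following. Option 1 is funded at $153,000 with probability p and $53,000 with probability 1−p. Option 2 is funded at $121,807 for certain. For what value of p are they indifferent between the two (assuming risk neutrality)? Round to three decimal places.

p = 0.688

p·153000 + (1−p)·53000 = 121807
100000p + 53000 = 121807
p = (121807 − 53000) / 100000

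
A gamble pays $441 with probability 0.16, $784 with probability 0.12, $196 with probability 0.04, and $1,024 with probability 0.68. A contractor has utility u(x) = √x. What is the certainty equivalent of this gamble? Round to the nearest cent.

E[u] = 0.16·√441 + 0.12·√784 + 0.04·√196 + 0.68·√1024 = 0.16·21 + 0.12·28 + 0.04·14 + 0.68·32 = 29.04
CE = (29.04)² = 843.3216

$843.32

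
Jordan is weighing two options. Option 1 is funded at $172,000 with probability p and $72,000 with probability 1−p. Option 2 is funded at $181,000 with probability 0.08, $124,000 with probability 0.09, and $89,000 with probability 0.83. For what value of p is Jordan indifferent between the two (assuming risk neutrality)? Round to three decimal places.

EV(Option 2) = 0.08 × 181000 + 0.09 × 124000 + 0.83 × 89000 = 14480 + 11160 + 73870 = 99510
p·172000 + (1−p)·72000 = 99510
100000p + 72000 = 99510
p = (99510 − 72000) / 100000

p = 0.275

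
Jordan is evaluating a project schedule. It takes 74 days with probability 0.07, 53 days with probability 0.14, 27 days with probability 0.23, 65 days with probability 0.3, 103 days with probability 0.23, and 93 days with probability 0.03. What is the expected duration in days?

64.79 days

EV = 0.07 × 74 + 0.14 × 53 + 0.23 × 27 + 0.3 × 65 + 0.23 × 103 + 0.03 × 93 = 5.18 + 7.42 + 6.21 + 19.5 + 23.69 + 2.79 = 64.79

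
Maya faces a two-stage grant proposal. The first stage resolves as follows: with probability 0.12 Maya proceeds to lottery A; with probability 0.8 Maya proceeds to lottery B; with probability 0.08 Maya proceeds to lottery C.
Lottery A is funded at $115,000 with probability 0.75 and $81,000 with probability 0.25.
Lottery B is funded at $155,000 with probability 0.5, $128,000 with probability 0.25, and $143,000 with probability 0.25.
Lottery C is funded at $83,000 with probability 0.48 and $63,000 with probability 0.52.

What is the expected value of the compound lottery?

$134,788

EV(A) = 0.75 × 115000 + 0.25 × 81000 = 86250 + 20250 = 106500
EV(B) = 0.5 × 155000 + 0.25 × 128000 + 0.25 × 143000 = 77500 + 32000 + 35750 = 145250
EV(C) = 0.48 × 83000 + 0.52 × 63000 = 39840 + 32760 = 72600
Overall = 0.12 × 106500 + 0.8 × 145250 + 0.08 × 72600 = 12780 + 116200 + 5808 = 134788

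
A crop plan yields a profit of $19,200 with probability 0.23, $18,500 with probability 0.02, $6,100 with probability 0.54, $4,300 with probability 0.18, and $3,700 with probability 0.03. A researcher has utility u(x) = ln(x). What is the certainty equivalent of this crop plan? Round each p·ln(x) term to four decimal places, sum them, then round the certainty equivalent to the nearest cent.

E[u] = 0.23·ln(19200) + 0.02·ln(18500) + 0.54·ln(6100) + 0.18·ln(4300) + 0.03·ln(3700) = 2.2684 + 0.1965 + 4.7067 + 1.5059 + 0.2465 = 8.9240
CE = e^8.9240 ≈ 7510.07

$7,510.07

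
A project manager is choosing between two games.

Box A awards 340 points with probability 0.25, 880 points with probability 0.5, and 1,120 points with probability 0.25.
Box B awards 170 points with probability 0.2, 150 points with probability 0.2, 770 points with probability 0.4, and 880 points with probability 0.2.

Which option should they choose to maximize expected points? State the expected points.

Box A (805 points)

Box A = 0.25 × 340 + 0.5 × 880 + 0.25 × 1120 = 85 + 440 + 280 = 805
Box B = 0.2 × 170 + 0.2 × 150 + 0.4 × 770 + 0.2 × 880 = 34 + 30 + 308 + 176 = 548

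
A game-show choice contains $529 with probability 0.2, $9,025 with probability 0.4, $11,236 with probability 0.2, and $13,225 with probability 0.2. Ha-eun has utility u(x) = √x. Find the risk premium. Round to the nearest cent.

$1,073.76

E[u] = 0.2·√529 + 0.4·√9025 + 0.2·√11236 + 0.2·√13225 = 0.2·23 + 0.4·95 + 0.2·106 + 0.2·115 = 86.8
CE = (86.8)² = 7534.24
Risk premium = EV − CE = 8608 − 7534.24 = 1073.76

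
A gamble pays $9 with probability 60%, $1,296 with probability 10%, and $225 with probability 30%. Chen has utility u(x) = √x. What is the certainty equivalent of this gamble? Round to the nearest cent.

$98.01

E[u] = 0.6·√9 + 0.1·√1296 + 0.3·√225 = 0.6·3 + 0.1·36 + 0.3·15 = 9.9
CE = (9.9)² = 98.01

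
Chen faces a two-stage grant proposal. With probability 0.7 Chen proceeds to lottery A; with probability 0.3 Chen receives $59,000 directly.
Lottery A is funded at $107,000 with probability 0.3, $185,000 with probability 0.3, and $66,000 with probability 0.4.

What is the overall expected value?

EV(A) = 0.3 × 107000 + 0.3 × 185000 + 0.4 × 66000 = 32100 + 55500 + 26400 = 114000
Branch B: 59000 (certain)
Overall = 0.7 × 114000 + 0.3 × 59000 = 79800 + 17700 = 97500

$97,500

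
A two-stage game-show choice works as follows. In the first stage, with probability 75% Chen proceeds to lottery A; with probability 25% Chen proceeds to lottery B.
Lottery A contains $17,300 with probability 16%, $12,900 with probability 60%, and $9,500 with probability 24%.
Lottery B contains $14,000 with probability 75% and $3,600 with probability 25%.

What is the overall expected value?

EV(A) = 0.16 × 17300 + 0.6 × 12900 + 0.24 × 9500 = 2768 + 7740 + 2280 = 12788
EV(B) = 0.75 × 14000 + 0.25 × 3600 = 10500 + 900 = 11400
Overall = 0.75 × 12788 + 0.25 × 11400 = 9591 + 2850 = 12441

$12,441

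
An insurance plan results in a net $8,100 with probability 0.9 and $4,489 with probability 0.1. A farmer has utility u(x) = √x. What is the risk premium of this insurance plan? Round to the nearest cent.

$47.61

E[u] = 0.9·√8100 + 0.1·√4489 = 0.9·90 + 0.1·67 = 87.7
CE = (87.7)² = 7691.29
Risk premium = EV − CE = 7738.9 − 7691.29 = 47.61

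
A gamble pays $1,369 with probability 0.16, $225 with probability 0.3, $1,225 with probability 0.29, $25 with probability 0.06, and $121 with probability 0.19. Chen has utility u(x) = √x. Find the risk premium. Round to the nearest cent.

E[u] = 0.16·√1369 + 0.3·√225 + 0.29·√1225 + 0.06·√25 + 0.19·√121 = 0.16·37 + 0.3·15 + 0.29·35 + 0.06·5 + 0.19·11 = 22.96
CE = (22.96)² = 527.1616
Risk premium = EV − CE = 666.28 − 527.1616 = 139.1184

$139.12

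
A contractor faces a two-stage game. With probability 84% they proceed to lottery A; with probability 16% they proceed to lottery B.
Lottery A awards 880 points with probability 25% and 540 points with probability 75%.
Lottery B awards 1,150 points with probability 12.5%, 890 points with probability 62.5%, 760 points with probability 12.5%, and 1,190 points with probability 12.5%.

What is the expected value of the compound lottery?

EV(A) = 0.25 × 880 + 0.75 × 540 = 220 + 405 = 625
EV(B) = 0.125 × 1150 + 0.625 × 890 + 0.125 × 760 + 0.125 × 1190 = 143.75 + 556.25 + 95 + 148.75 = 943.75
Overall = 0.84 × 625 + 0.16 × 943.75 = 525 + 151 = 676

676 points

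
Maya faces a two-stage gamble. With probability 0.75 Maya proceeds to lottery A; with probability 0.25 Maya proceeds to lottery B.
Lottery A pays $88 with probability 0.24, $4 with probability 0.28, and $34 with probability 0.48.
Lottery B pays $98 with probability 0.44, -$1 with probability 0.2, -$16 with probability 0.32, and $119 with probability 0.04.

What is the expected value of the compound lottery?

$39.56

EV(A) = 0.24 × 88 + 0.28 × 4 + 0.48 × 34 = 21.12 + 1.12 + 16.32 = 38.56
EV(B) = 0.44 × 98 + 0.2 × (-1) + 0.32 × (-16) + 0.04 × 119 = 43.12 − 0.2 − 5.12 + 4.76 = 42.56
Overall = 0.75 × 38.56 + 0.25 × 42.56 = 28.92 + 10.64 = 39.56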